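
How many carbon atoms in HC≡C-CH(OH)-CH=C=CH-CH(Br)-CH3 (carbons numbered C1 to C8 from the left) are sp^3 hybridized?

C1: sp
C2: sp
C3: sp3 ✓
C4: sp2
C5: sp
C6: sp2
C7: sp3 ✓
C8: sp3 ✓
C3, C7, C8 → 3 sp3 carbons.

3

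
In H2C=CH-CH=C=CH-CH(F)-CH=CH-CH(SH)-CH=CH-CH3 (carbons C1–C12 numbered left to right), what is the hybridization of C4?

C4: 2 σ bonds, plus two π bonds; 2 regions of electron density → sp.

sp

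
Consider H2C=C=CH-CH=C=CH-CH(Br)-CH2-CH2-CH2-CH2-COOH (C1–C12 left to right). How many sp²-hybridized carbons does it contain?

5

C1: sp2 ✓
C2: sp
C3: sp2 ✓
C4: sp2 ✓
C5: sp
C6: sp2 ✓
C7: sp3
C8: sp3
C9: sp3
C10: sp3
C11: sp3
C12: sp2 ✓
C1, C3, C4, C6, C12 → 5 sp2 carbons.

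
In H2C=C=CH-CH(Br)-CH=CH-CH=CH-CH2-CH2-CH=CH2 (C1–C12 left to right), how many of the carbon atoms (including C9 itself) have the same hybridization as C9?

C9 is sp3 (only σ bonds).
C1: sp2
C2: sp
C3: sp2
C4: sp3 ✓
C5: sp2
C6: sp2
C7: sp2
C8: sp2
C9: sp3 ✓
C10: sp3 ✓
C11: sp2
C12: sp2
3 carbons are sp3.

3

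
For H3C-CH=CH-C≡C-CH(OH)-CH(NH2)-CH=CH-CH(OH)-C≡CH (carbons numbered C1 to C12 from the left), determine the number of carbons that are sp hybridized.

C1: sp3
C2: sp2
C3: sp2
C4: sp ✓
C5: sp ✓
C6: sp3
C7: sp3
C8: sp2
C9: sp2
C10: sp3
C11: sp ✓
C12: sp ✓
C4, C5, C11, C12 → 4 sp carbons.

4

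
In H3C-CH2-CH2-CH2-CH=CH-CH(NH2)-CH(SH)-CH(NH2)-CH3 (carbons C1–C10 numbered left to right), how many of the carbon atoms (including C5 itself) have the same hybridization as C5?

C5 is sp2 (one π bond).
C1: sp3
C2: sp3
C3: sp3
C4: sp3
C5: sp2 ✓
C6: sp2 ✓
C7: sp3
C8: sp3
C9: sp3
C10: sp3
2 carbons are sp2.

2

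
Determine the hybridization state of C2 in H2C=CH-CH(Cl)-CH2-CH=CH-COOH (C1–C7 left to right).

sp²

C2 — 3 σ bonds, plus one π bond. Steric number 3, so sp2.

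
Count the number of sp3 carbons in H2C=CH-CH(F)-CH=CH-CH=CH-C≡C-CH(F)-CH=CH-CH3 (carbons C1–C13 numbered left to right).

3

C1: sp2
C2: sp2
C3: sp3 ✓
C4: sp2
C5: sp2
C6: sp2
C7: sp2
C8: sp
C9: sp
C10: sp3 ✓
C11: sp2
C12: sp2
C13: sp3 ✓
C3, C10, C13 → 3 sp3 carbons.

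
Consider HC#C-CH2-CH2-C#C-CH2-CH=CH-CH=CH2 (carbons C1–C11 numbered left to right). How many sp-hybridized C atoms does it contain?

4

C1: sp ✓
C2: sp ✓
C3: sp3
C4: sp3
C5: sp ✓
C6: sp ✓
C7: sp3
C8: sp2
C9: sp2
C10: sp2
C11: sp2
C1, C2, C5, C6 → 4 sp carbons.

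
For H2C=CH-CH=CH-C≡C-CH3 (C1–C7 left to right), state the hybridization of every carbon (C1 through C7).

C1 (3 σ bonds, plus one π bond) has steric number 3: sp2.
C2: 3 σ bonds, plus one π bond; 3 regions of electron density → sp2.
C3 — 3 σ bonds, plus one π bond. Steric number 3, so sp2.
C4 (3 σ bonds, plus one π bond) has steric number 3: sp2.
C5 carries 2 σ bonds, plus two π bonds, giving a steric number of 2, so it is sp.
C6 carries 2 σ bonds, plus two π bonds, giving a steric number of 2, so it is sp.
C7 is sp3: 4 σ bonds, 4 electron-density regions.

C1 sp2, C2 sp2, C3 sp2, C4 sp2, C5 sp, C6 sp, C7 sp3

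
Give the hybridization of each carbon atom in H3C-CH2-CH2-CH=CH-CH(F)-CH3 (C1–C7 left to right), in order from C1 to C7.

C1 sp3, C2 sp3, C3 sp3, C4 sp2, C5 sp2, C6 sp3, C7 sp3

C1 carries 4 σ bonds, giving a steric number of 4, so it is sp3.
C2 (4 σ bonds) has steric number 4: sp3.
C3 — 4 σ bonds. Steric number 4, so sp3.
C4 — 3 σ bonds, plus one π bond. Steric number 3, so sp2.
C5: 3 σ bonds, plus one π bond — 3 electron domains, sp2.
C6 (4 σ bonds) has steric number 4: sp3.
C7: 4 σ bonds — 4 electron domains, sp3.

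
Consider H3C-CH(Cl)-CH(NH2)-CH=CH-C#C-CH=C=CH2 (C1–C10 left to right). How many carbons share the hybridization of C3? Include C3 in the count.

3

C3 is sp3 (only σ bonds).
C1: sp3 ✓
C2: sp3 ✓
C3: sp3 ✓
C4: sp2
C5: sp2
C6: sp
C7: sp
C8: sp2
C9: sp
C10: sp2
3 carbons are sp3.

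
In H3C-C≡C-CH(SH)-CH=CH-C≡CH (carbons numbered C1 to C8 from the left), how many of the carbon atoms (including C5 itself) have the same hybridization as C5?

2

C5 is sp2 (one π bond).
C1: sp3
C2: sp
C3: sp
C4: sp3
C5: sp2 ✓
C6: sp2 ✓
C7: sp
C8: sp
2 carbons are sp2.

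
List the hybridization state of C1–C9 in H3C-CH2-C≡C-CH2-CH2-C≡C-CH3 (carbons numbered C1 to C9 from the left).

C1 sp3, C2 sp3, C3 sp, C4 sp, C5 sp3, C6 sp3, C7 sp, C8 sp, C9 sp3

C1: 4 σ bonds; 4 regions of electron density → sp3.
C2 (4 σ bonds) has steric number 4: sp3.
C3 has 2 σ bonds, plus two π bonds: steric number 2 → sp.
C4: 2 σ bonds, plus two π bonds; 2 regions of electron density → sp.
C5: 4 σ bonds; 4 regions of electron density → sp3.
C6: 4 σ bonds — 4 electron domains, sp3.
C7 carries 2 σ bonds, plus two π bonds, giving a steric number of 2, so it is sp.
C8 — 2 σ bonds, plus two π bonds. Steric number 2, so sp.
C9: 4 σ bonds — 4 electron domains, sp3.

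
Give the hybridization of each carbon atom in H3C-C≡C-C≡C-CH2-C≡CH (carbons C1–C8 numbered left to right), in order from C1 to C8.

C1 is sp3: 4 σ bonds, 4 electron-density regions.
C2: 2 σ bonds, plus two π bonds — 2 electron domains, sp.
C3 (2 σ bonds, plus two π bonds) has steric number 2: sp.
C4 (2 σ bonds, plus two π bonds) has steric number 2: sp.
C5: 2 σ bonds, plus two π bonds; 2 regions of electron density → sp.
C6 carries 4 σ bonds, giving a steric number of 4, so it is sp3.
C7 carries 2 σ bonds, plus two π bonds, giving a steric number of 2, so it is sp.
C8 — 2 σ bonds, plus two π bonds. Steric number 2, so sp.

C1 sp3, C2 sp, C3 sp, C4 sp, C5 sp, C6 sp3, C7 sp, C8 sp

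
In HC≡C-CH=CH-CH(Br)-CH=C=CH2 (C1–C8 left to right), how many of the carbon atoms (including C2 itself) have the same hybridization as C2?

C2 is sp (two π bonds).
C1: sp ✓
C2: sp ✓
C3: sp2
C4: sp2
C5: sp3
C6: sp2
C7: sp ✓
C8: sp2
3 carbons are sp.

3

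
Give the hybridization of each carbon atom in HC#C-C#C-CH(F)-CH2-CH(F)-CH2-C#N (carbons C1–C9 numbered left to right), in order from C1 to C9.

C1 sp, C2 sp, C3 sp, C4 sp, C5 sp3, C6 sp3, C7 sp3, C8 sp3, C9 sp

C1 is sp: 2 σ bonds, plus two π bonds, 2 electron-density regions.
C2: 2 σ bonds, plus two π bonds; 2 regions of electron density → sp.
C3: 2 σ bonds, plus two π bonds; 2 regions of electron density → sp.
C4 — 2 σ bonds, plus two π bonds. Steric number 2, so sp.
C5 is sp3: 4 σ bonds, 4 electron-density regions.
C6 — 4 σ bonds. Steric number 4, so sp3.
C7 — 4 σ bonds. Steric number 4, so sp3.
C8 — 4 σ bonds. Steric number 4, so sp3.
C9: 2 σ bonds, plus two π bonds; 2 regions of electron density → sp.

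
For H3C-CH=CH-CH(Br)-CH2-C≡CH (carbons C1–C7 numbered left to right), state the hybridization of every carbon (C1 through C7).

C1 sp3, C2 sp2, C3 sp2, C4 sp3, C5 sp3, C6 sp, C7 sp

C1: 4 σ bonds; 4 regions of electron density → sp3.
C2: 3 σ bonds, plus one π bond; 3 regions of electron density → sp2.
C3 — 3 σ bonds, plus one π bond. Steric number 3, so sp2.
C4 has 4 σ bonds: steric number 4 → sp3.
C5: 4 σ bonds; 4 regions of electron density → sp3.
C6 carries 2 σ bonds, plus two π bonds, giving a steric number of 2, so it is sp.
C7: 2 σ bonds, plus two π bonds; 2 regions of electron density → sp.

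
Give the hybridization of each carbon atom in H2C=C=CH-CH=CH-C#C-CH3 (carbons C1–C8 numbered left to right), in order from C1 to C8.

C1 sp2, C2 sp, C3 sp2, C4 sp2, C5 sp2, C6 sp, C7 sp, C8 sp3

C1 — 3 σ bonds, plus one π bond. Steric number 3, so sp2.
C2 (2 σ bonds, plus two π bonds) has steric number 2: sp.
C3: 3 σ bonds, plus one π bond; 3 regions of electron density → sp2.
C4: 3 σ bonds, plus one π bond; 3 regions of electron density → sp2.
C5 is sp2: 3 σ bonds, plus one π bond, 3 electron-density regions.
C6: 2 σ bonds, plus two π bonds — 2 electron domains, sp.
C7: 2 σ bonds, plus two π bonds — 2 electron domains, sp.
C8: 4 σ bonds — 4 electron domains, sp3.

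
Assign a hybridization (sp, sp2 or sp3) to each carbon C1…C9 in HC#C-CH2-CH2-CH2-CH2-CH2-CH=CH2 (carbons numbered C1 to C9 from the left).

C1 sp, C2 sp, C3 sp3, C4 sp3, C5 sp3, C6 sp3, C7 sp3, C8 sp2, C9 sp2

C1 carries 2 σ bonds, plus two π bonds, giving a steric number of 2, so it is sp.
C2 — 2 σ bonds, plus two π bonds. Steric number 2, so sp.
C3: 4 σ bonds — 4 electron domains, sp3.
C4 has 4 σ bonds: steric number 4 → sp3.
C5 carries 4 σ bonds, giving a steric number of 4, so it is sp3.
C6: 4 σ bonds — 4 electron domains, sp3.
C7 — 4 σ bonds. Steric number 4, so sp3.
C8 — 3 σ bonds, plus one π bond. Steric number 3, so sp2.
C9 (3 σ bonds, plus one π bond) has steric number 3: sp2.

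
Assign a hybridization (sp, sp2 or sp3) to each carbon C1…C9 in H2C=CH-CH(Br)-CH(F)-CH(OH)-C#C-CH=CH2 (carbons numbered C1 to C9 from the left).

C1 (3 σ bonds, plus one π bond) has steric number 3: sp2.
C2 carries 3 σ bonds, plus one π bond, giving a steric number of 3, so it is sp2.
C3: 4 σ bonds — 4 electron domains, sp3.
C4 is sp3: 4 σ bonds, 4 electron-density regions.
C5 carries 4 σ bonds, giving a steric number of 4, so it is sp3.
C6: 2 σ bonds, plus two π bonds; 2 regions of electron density → sp.
C7 has 2 σ bonds, plus two π bonds: steric number 2 → sp.
C8 (3 σ bonds, plus one π bond) has steric number 3: sp2.
C9 (3 σ bonds, plus one π bond) has steric number 3: sp2.

C1 sp2, C2 sp2, C3 sp3, C4 sp3, C5 sp3, C6 sp, C7 sp, C8 sp2, C9 sp2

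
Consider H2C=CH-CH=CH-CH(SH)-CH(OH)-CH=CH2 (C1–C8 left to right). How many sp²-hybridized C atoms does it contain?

C1: sp2 ✓
C2: sp2 ✓
C3: sp2 ✓
C4: sp2 ✓
C5: sp3
C6: sp3
C7: sp2 ✓
C8: sp2 ✓
C1, C2, C3, C4, C7, C8 → 6 sp2 carbons.

6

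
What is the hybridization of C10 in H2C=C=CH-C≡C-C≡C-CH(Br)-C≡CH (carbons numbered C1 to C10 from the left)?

sp

C10 carries 2 σ bonds, plus two π bonds, giving a steric number of 2, so it is sp.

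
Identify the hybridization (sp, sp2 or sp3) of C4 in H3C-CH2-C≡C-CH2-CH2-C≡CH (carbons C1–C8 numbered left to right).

C4 (2 σ bonds, plus two π bonds) has steric number 2: sp.

sp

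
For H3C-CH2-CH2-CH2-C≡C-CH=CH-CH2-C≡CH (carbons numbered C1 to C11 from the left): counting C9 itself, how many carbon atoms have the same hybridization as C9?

5

C9 is sp3 (only σ bonds).
C1: sp3 ✓
C2: sp3 ✓
C3: sp3 ✓
C4: sp3 ✓
C5: sp
C6: sp
C7: sp2
C8: sp2
C9: sp3 ✓
C10: sp
C11: sp
5 carbons are sp3.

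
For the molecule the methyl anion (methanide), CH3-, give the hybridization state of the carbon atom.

Three σ bonds + one lone pair = steric number 4 → sp3, pyramidal.

sp^3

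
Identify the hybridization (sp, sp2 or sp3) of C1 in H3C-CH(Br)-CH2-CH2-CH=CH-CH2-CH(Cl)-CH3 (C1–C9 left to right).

sp³

C1: 4 σ bonds — 4 electron domains, sp3.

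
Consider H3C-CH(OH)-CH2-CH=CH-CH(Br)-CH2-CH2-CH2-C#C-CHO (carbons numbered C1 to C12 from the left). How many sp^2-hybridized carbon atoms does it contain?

3

C1: sp3
C2: sp3
C3: sp3
C4: sp2 ✓
C5: sp2 ✓
C6: sp3
C7: sp3
C8: sp3
C9: sp3
C10: sp
C11: sp
C12: sp2 ✓
C4, C5, C12 → 3 sp2 carbons.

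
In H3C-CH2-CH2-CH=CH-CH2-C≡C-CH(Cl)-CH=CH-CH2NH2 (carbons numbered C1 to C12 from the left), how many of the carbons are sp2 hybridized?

4

C1: sp3
C2: sp3
C3: sp3
C4: sp2 ✓
C5: sp2 ✓
C6: sp3
C7: sp
C8: sp
C9: sp3
C10: sp2 ✓
C11: sp2 ✓
C12: sp3
C4, C5, C10, C11 → 4 sp2 carbons.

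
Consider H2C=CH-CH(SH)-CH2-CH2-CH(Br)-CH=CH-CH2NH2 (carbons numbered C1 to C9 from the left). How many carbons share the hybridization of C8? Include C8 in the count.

C8 is sp2 (one π bond).
C1: sp2 ✓
C2: sp2 ✓
C3: sp3
C4: sp3
C5: sp3
C6: sp3
C7: sp2 ✓
C8: sp2 ✓
C9: sp3
4 carbons are sp2.

4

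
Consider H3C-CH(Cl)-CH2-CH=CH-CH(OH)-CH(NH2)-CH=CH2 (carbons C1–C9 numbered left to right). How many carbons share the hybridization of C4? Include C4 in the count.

4

C4 is sp2 (one π bond).
C1: sp3
C2: sp3
C3: sp3
C4: sp2 ✓
C5: sp2 ✓
C6: sp3
C7: sp3
C8: sp2 ✓
C9: sp2 ✓
4 carbons are sp2.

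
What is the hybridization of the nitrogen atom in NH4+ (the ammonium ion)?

Four σ bonds, no lone pair → sp3, tetrahedral.

sp^3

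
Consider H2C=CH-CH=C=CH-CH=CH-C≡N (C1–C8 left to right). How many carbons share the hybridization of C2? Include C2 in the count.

6

C2 is sp2 (one π bond).
C1: sp2 ✓
C2: sp2 ✓
C3: sp2 ✓
C4: sp
C5: sp2 ✓
C6: sp2 ✓
C7: sp2 ✓
C8: sp
6 carbons are sp2.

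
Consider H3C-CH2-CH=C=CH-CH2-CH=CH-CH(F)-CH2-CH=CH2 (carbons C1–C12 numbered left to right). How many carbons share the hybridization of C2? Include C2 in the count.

5

C2 is sp3 (only σ bonds).
C1: sp3 ✓
C2: sp3 ✓
C3: sp2
C4: sp
C5: sp2
C6: sp3 ✓
C7: sp2
C8: sp2
C9: sp3 ✓
C10: sp3 ✓
C11: sp2
C12: sp2
5 carbons are sp3.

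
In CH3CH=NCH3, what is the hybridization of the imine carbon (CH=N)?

The imine carbon (CH=N) is sp2: 3 σ bonds, plus one π bond, 3 electron-density regions.

sp2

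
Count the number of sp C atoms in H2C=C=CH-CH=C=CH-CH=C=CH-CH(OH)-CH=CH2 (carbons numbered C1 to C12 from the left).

3

C1: sp2
C2: sp ✓
C3: sp2
C4: sp2
C5: sp ✓
C6: sp2
C7: sp2
C8: sp ✓
C9: sp2
C10: sp3
C11: sp2
C12: sp2
C2, C5, C8 → 3 sp carbons.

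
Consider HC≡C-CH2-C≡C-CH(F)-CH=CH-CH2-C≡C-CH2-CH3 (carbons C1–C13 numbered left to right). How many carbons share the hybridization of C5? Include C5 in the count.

C5 is sp (two π bonds).
C1: sp ✓
C2: sp ✓
C3: sp3
C4: sp ✓
C5: sp ✓
C6: sp3
C7: sp2
C8: sp2
C9: sp3
C10: sp ✓
C11: sp ✓
C12: sp3
C13: sp3
6 carbons are sp.

6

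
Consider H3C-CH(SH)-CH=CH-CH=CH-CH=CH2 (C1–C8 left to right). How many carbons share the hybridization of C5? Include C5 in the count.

C5 is sp2 (one π bond).
C1: sp3
C2: sp3
C3: sp2 ✓
C4: sp2 ✓
C5: sp2 ✓
C6: sp2 ✓
C7: sp2 ✓
C8: sp2 ✓
6 carbons are sp2.

6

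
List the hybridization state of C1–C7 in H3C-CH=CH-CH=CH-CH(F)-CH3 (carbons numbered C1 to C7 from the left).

C1 sp3, C2 sp2, C3 sp2, C4 sp2, C5 sp2, C6 sp3, C7 sp3

C1 is sp3: 4 σ bonds, 4 electron-density regions.
C2 carries 3 σ bonds, plus one π bond, giving a steric number of 3, so it is sp2.
C3 is sp2: 3 σ bonds, plus one π bond, 3 electron-density regions.
C4 is sp2: 3 σ bonds, plus one π bond, 3 electron-density regions.
C5 carries 3 σ bonds, plus one π bond, giving a steric number of 3, so it is sp2.
C6: 4 σ bonds — 4 electron domains, sp3.
C7 (4 σ bonds) has steric number 4: sp3.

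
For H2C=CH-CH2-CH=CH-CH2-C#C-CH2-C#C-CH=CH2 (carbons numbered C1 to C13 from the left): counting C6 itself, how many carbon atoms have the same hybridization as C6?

C6 is sp3 (only σ bonds).
C1: sp2
C2: sp2
C3: sp3 ✓
C4: sp2
C5: sp2
C6: sp3 ✓
C7: sp
C8: sp
C9: sp3 ✓
C10: sp
C11: sp
C12: sp2
C13: sp2
3 carbons are sp3.

3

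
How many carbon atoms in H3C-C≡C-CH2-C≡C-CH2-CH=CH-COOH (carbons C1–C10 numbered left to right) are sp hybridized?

C1: sp3
C2: sp ✓
C3: sp ✓
C4: sp3
C5: sp ✓
C6: sp ✓
C7: sp3
C8: sp2
C9: sp2
C10: sp2
C2, C3, C5, C6 → 4 sp carbons.

4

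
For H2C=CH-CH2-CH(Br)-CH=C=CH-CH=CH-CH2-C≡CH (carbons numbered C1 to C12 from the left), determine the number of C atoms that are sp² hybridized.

6

C1: sp2 ✓
C2: sp2 ✓
C3: sp3
C4: sp3
C5: sp2 ✓
C6: sp
C7: sp2 ✓
C8: sp2 ✓
C9: sp2 ✓
C10: sp3
C11: sp
C12: sp
C1, C2, C5, C7, C8, C9 → 6 sp2 carbons.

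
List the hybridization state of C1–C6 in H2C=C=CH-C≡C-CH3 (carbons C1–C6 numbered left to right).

C1 sp2, C2 sp, C3 sp2, C4 sp, C5 sp, C6 sp3

C1 — 3 σ bonds, plus one π bond. Steric number 3, so sp2.
C2 has 2 σ bonds, plus two π bonds: steric number 2 → sp.
C3: 3 σ bonds, plus one π bond; 3 regions of electron density → sp2.
C4 carries 2 σ bonds, plus two π bonds, giving a steric number of 2, so it is sp.
C5 (2 σ bonds, plus two π bonds) has steric number 2: sp.
C6 has 4 σ bonds: steric number 4 → sp3.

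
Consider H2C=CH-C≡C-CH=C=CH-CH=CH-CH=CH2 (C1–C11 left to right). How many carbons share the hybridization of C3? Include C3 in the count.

3

C3 is sp (two π bonds).
C1: sp2
C2: sp2
C3: sp ✓
C4: sp ✓
C5: sp2
C6: sp ✓
C7: sp2
C8: sp2
C9: sp2
C10: sp2
C11: sp2
3 carbons are sp.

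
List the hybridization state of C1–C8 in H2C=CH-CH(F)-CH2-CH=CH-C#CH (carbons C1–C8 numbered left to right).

C1 sp2, C2 sp2, C3 sp3, C4 sp3, C5 sp2, C6 sp2, C7 sp, C8 sp

C1: 3 σ bonds, plus one π bond — 3 electron domains, sp2.
C2 is sp2: 3 σ bonds, plus one π bond, 3 electron-density regions.
C3 is sp3: 4 σ bonds, 4 electron-density regions.
C4 (4 σ bonds) has steric number 4: sp3.
C5 has 3 σ bonds, plus one π bond: steric number 3 → sp2.
C6 is sp2: 3 σ bonds, plus one π bond, 3 electron-density regions.
C7 has 2 σ bonds, plus two π bonds: steric number 2 → sp.
C8 (2 σ bonds, plus two π bonds) has steric number 2: sp.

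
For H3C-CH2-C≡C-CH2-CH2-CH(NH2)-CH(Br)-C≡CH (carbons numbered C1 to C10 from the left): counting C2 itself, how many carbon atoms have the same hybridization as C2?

C2 is sp3 (only σ bonds).
C1: sp3 ✓
C2: sp3 ✓
C3: sp
C4: sp
C5: sp3 ✓
C6: sp3 ✓
C7: sp3 ✓
C8: sp3 ✓
C9: sp
C10: sp
6 carbons are sp3.

6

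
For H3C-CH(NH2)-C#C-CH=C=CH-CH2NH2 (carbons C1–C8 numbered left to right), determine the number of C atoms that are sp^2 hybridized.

C1: sp3
C2: sp3
C3: sp
C4: sp
C5: sp2 ✓
C6: sp
C7: sp2 ✓
C8: sp3
C5, C7 → 2 sp2 carbons.

2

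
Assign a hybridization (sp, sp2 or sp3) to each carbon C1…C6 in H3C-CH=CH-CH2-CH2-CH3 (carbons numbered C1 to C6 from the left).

C1 sp3, C2 sp2, C3 sp2, C4 sp3, C5 sp3, C6 sp3

C1 (4 σ bonds) has steric number 4: sp3.
C2 carries 3 σ bonds, plus one π bond, giving a steric number of 3, so it is sp2.
C3: 3 σ bonds, plus one π bond — 3 electron domains, sp2.
C4 carries 4 σ bonds, giving a steric number of 4, so it is sp3.
C5 is sp3: 4 σ bonds, 4 electron-density regions.
C6 — 4 σ bonds. Steric number 4, so sp3.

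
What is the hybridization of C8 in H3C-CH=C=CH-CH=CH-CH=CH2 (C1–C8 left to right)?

C8 — 3 σ bonds, plus one π bond. Steric number 3, so sp2.

sp²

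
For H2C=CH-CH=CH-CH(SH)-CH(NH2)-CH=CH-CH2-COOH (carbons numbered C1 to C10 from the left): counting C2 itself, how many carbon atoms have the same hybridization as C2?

7

C2 is sp2 (one π bond).
C1: sp2 ✓
C2: sp2 ✓
C3: sp2 ✓
C4: sp2 ✓
C5: sp3
C6: sp3
C7: sp2 ✓
C8: sp2 ✓
C9: sp3
C10: sp2 ✓
7 carbons are sp2.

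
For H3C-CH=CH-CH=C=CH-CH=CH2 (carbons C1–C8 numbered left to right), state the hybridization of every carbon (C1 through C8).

C1 is sp3: 4 σ bonds, 4 electron-density regions.
C2: 3 σ bonds, plus one π bond — 3 electron domains, sp2.
C3 — 3 σ bonds, plus one π bond. Steric number 3, so sp2.
C4 has 3 σ bonds, plus one π bond: steric number 3 → sp2.
C5 — 2 σ bonds, plus two π bonds. Steric number 2, so sp.
C6 has 3 σ bonds, plus one π bond: steric number 3 → sp2.
C7: 3 σ bonds, plus one π bond; 3 regions of electron density → sp2.
C8 — 3 σ bonds, plus one π bond. Steric number 3, so sp2.

C1 sp3, C2 sp2, C3 sp2, C4 sp2, C5 sp, C6 sp2, C7 sp2, C8 sp2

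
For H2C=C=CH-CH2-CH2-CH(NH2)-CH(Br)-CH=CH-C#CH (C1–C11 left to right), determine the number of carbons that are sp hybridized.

C1: sp2
C2: sp ✓
C3: sp2
C4: sp3
C5: sp3
C6: sp3
C7: sp3
C8: sp2
C9: sp2
C10: sp ✓
C11: sp ✓
C2, C10, C11 → 3 sp carbons.

3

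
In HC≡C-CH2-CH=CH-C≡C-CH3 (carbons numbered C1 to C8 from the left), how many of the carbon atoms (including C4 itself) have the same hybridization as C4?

C4 is sp2 (one π bond).
C1: sp
C2: sp
C3: sp3
C4: sp2 ✓
C5: sp2 ✓
C6: sp
C7: sp
C8: sp3
2 carbons are sp2.

2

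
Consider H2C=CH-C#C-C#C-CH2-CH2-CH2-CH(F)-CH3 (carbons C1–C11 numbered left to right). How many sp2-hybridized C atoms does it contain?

C1: sp2 ✓
C2: sp2 ✓
C3: sp
C4: sp
C5: sp
C6: sp
C7: sp3
C8: sp3
C9: sp3
C10: sp3
C11: sp3
C1, C2 → 2 sp2 carbons.

2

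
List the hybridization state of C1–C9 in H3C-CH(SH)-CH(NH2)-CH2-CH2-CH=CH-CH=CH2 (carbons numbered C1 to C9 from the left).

C1 — 4 σ bonds. Steric number 4, so sp3.
C2 (4 σ bonds) has steric number 4: sp3.
C3 carries 4 σ bonds, giving a steric number of 4, so it is sp3.
C4 is sp3: 4 σ bonds, 4 electron-density regions.
C5 — 4 σ bonds. Steric number 4, so sp3.
C6: 3 σ bonds, plus one π bond — 3 electron domains, sp2.
C7 is sp2: 3 σ bonds, plus one π bond, 3 electron-density regions.
C8 carries 3 σ bonds, plus one π bond, giving a steric number of 3, so it is sp2.
C9 has 3 σ bonds, plus one π bond: steric number 3 → sp2.

C1 sp3, C2 sp3, C3 sp3, C4 sp3, C5 sp3, C6 sp2, C7 sp2, C8 sp2, C9 sp2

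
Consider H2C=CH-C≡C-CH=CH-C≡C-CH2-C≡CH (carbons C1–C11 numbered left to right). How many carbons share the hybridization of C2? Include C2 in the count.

C2 is sp2 (one π bond).
C1: sp2 ✓
C2: sp2 ✓
C3: sp
C4: sp
C5: sp2 ✓
C6: sp2 ✓
C7: sp
C8: sp
C9: sp3
C10: sp
C11: sp
4 carbons are sp2.

4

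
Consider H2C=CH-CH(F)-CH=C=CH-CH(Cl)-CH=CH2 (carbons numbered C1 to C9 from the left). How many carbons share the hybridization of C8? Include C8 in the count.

C8 is sp2 (one π bond).
C1: sp2 ✓
C2: sp2 ✓
C3: sp3
C4: sp2 ✓
C5: sp
C6: sp2 ✓
C7: sp3
C8: sp2 ✓
C9: sp2 ✓
6 carbons are sp2.

6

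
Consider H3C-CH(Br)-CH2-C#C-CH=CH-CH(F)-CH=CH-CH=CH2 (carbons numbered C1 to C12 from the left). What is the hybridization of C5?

sp

C5 has 2 σ bonds, plus two π bonds: steric number 2 → sp.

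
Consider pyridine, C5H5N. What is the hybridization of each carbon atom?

Each carbon atom: 3 σ bonds, plus one π bond — 3 electron domains, sp2.

sp^2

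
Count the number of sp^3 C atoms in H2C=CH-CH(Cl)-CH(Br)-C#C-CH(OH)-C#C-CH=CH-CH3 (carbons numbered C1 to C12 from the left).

4

C1: sp2
C2: sp2
C3: sp3 ✓
C4: sp3 ✓
C5: sp
C6: sp
C7: sp3 ✓
C8: sp
C9: sp
C10: sp2
C11: sp2
C12: sp3 ✓
C3, C4, C7, C12 → 4 sp3 carbons.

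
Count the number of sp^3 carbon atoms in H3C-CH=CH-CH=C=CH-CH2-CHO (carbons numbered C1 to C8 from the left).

2

C1: sp3 ✓
C2: sp2
C3: sp2
C4: sp2
C5: sp
C6: sp2
C7: sp3 ✓
C8: sp2
C1, C7 → 2 sp3 carbons.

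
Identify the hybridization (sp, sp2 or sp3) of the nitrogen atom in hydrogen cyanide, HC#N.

The nitrogen atom — 1 σ bond and 1 lone pair, plus two π bonds. Steric number 2, so sp.

sp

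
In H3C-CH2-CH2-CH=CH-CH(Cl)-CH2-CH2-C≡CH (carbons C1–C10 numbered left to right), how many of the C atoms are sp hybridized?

C1: sp3
C2: sp3
C3: sp3
C4: sp2
C5: sp2
C6: sp3
C7: sp3
C8: sp3
C9: sp ✓
C10: sp ✓
C9, C10 → 2 sp carbons.

2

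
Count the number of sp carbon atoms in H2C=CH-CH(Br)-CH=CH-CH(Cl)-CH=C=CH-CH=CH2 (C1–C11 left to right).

1

C1: sp2
C2: sp2
C3: sp3
C4: sp2
C5: sp2
C6: sp3
C7: sp2
C8: sp ✓
C9: sp2
C10: sp2
C11: sp2
C8 → 1 sp carbon.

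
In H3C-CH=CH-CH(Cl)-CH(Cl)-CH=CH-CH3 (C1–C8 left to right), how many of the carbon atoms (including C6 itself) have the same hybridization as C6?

C6 is sp2 (one π bond).
C1: sp3
C2: sp2 ✓
C3: sp2 ✓
C4: sp3
C5: sp3
C6: sp2 ✓
C7: sp2 ✓
C8: sp3
4 carbons are sp2.

4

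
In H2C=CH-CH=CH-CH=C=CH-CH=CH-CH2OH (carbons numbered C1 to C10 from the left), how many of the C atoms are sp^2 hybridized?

8

C1: sp2 ✓
C2: sp2 ✓
C3: sp2 ✓
C4: sp2 ✓
C5: sp2 ✓
C6: sp
C7: sp2 ✓
C8: sp2 ✓
C9: sp2 ✓
C10: sp3
C1, C2, C3, C4, C5, C7, C8, C9 → 8 sp2 carbons.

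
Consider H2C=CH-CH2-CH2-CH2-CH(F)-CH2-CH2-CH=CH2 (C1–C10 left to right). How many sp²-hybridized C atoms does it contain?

C1: sp2 ✓
C2: sp2 ✓
C3: sp3
C4: sp3
C5: sp3
C6: sp3
C7: sp3
C8: sp3
C9: sp2 ✓
C10: sp2 ✓
C1, C2, C9, C10 → 4 sp2 carbons.

4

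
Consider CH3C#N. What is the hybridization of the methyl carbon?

The methyl carbon — 4 σ bonds. Steric number 4, so sp3.

sp^3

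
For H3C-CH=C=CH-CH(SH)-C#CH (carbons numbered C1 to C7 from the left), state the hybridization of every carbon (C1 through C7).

C1: 4 σ bonds; 4 regions of electron density → sp3.
C2 (3 σ bonds, plus one π bond) has steric number 3: sp2.
C3 is sp: 2 σ bonds, plus two π bonds, 2 electron-density regions.
C4 (3 σ bonds, plus one π bond) has steric number 3: sp2.
C5 (4 σ bonds) has steric number 4: sp3.
C6 — 2 σ bonds, plus two π bonds. Steric number 2, so sp.
C7: 2 σ bonds, plus two π bonds — 2 electron domains, sp.

C1 sp3, C2 sp2, C3 sp, C4 sp2, C5 sp3, C6 sp, C7 sp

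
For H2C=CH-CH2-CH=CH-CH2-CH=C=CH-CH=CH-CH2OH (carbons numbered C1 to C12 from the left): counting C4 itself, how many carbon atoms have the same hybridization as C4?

C4 is sp2 (one π bond).
C1: sp2 ✓
C2: sp2 ✓
C3: sp3
C4: sp2 ✓
C5: sp2 ✓
C6: sp3
C7: sp2 ✓
C8: sp
C9: sp2 ✓
C10: sp2 ✓
C11: sp2 ✓
C12: sp3
8 carbons are sp2.

8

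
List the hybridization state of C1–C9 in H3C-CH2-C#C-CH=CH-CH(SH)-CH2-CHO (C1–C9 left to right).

C1 sp3, C2 sp3, C3 sp, C4 sp, C5 sp2, C6 sp2, C7 sp3, C8 sp3, C9 sp2

C1 (4 σ bonds) has steric number 4: sp3.
C2: 4 σ bonds — 4 electron domains, sp3.
C3 (2 σ bonds, plus two π bonds) has steric number 2: sp.
C4 carries 2 σ bonds, plus two π bonds, giving a steric number of 2, so it is sp.
C5 — 3 σ bonds, plus one π bond. Steric number 3, so sp2.
C6 is sp2: 3 σ bonds, plus one π bond, 3 electron-density regions.
C7 has 4 σ bonds: steric number 4 → sp3.
C8 carries 4 σ bonds, giving a steric number of 4, so it is sp3.
C9 is sp2: 3 σ bonds, plus one π bond, 3 electron-density regions.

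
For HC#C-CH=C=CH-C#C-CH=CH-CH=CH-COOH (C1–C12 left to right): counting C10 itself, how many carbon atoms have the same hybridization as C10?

C10 is sp2 (one π bond).
C1: sp
C2: sp
C3: sp2 ✓
C4: sp
C5: sp2 ✓
C6: sp
C7: sp
C8: sp2 ✓
C9: sp2 ✓
C10: sp2 ✓
C11: sp2 ✓
C12: sp2 ✓
7 carbons are sp2.

7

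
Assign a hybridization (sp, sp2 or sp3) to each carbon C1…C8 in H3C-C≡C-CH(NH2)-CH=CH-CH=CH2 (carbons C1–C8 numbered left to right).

C1: 4 σ bonds — 4 electron domains, sp3.
C2: 2 σ bonds, plus two π bonds; 2 regions of electron density → sp.
C3: 2 σ bonds, plus two π bonds; 2 regions of electron density → sp.
C4 (4 σ bonds) has steric number 4: sp3.
C5 has 3 σ bonds, plus one π bond: steric number 3 → sp2.
C6 has 3 σ bonds, plus one π bond: steric number 3 → sp2.
C7 carries 3 σ bonds, plus one π bond, giving a steric number of 3, so it is sp2.
C8: 3 σ bonds, plus one π bond — 3 electron domains, sp2.

C1 sp3, C2 sp, C3 sp, C4 sp3, C5 sp2, C6 sp2, C7 sp2, C8 sp2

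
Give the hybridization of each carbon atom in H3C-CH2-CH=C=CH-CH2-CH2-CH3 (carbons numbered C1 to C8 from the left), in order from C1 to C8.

C1: 4 σ bonds; 4 regions of electron density → sp3.
C2 — 4 σ bonds. Steric number 4, so sp3.
C3 — 3 σ bonds, plus one π bond. Steric number 3, so sp2.
C4 is sp: 2 σ bonds, plus two π bonds, 2 electron-density regions.
C5 is sp2: 3 σ bonds, plus one π bond, 3 electron-density regions.
C6 is sp3: 4 σ bonds, 4 electron-density regions.
C7 (4 σ bonds) has steric number 4: sp3.
C8: 4 σ bonds; 4 regions of electron density → sp3.

C1 sp3, C2 sp3, C3 sp2, C4 sp, C5 sp2, C6 sp3, C7 sp3, C8 sp3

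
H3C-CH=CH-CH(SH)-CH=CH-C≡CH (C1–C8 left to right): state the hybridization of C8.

sp

C8 — 2 σ bonds, plus two π bonds. Steric number 2, so sp.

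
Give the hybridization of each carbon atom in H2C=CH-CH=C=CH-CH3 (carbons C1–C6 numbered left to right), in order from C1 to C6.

C1 sp2, C2 sp2, C3 sp2, C4 sp, C5 sp2, C6 sp3

C1 has 3 σ bonds, plus one π bond: steric number 3 → sp2.
C2 has 3 σ bonds, plus one π bond: steric number 3 → sp2.
C3 (3 σ bonds, plus one π bond) has steric number 3: sp2.
C4: 2 σ bonds, plus two π bonds — 2 electron domains, sp.
C5 has 3 σ bonds, plus one π bond: steric number 3 → sp2.
C6 has 4 σ bonds: steric number 4 → sp3.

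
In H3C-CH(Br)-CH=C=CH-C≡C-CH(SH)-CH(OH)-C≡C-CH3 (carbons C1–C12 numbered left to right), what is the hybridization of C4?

C4 — 2 σ bonds, plus two π bonds. Steric number 2, so sp.

sp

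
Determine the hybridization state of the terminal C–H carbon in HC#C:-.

The terminal C–H carbon (2 σ bonds, plus two π bonds) has steric number 2: sp.

sp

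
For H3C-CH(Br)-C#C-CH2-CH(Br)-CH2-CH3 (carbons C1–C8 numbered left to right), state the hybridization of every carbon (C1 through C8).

C1 (4 σ bonds) has steric number 4: sp3.
C2 is sp3: 4 σ bonds, 4 electron-density regions.
C3: 2 σ bonds, plus two π bonds — 2 electron domains, sp.
C4: 2 σ bonds, plus two π bonds — 2 electron domains, sp.
C5 carries 4 σ bonds, giving a steric number of 4, so it is sp3.
C6 — 4 σ bonds. Steric number 4, so sp3.
C7 has 4 σ bonds: steric number 4 → sp3.
C8 is sp3: 4 σ bonds, 4 electron-density regions.

C1 sp3, C2 sp3, C3 sp, C4 sp, C5 sp3, C6 sp3, C7 sp3, C8 sp3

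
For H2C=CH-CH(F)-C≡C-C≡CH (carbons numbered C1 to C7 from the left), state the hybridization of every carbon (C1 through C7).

C1 is sp2: 3 σ bonds, plus one π bond, 3 electron-density regions.
C2 has 3 σ bonds, plus one π bond: steric number 3 → sp2.
C3 — 4 σ bonds. Steric number 4, so sp3.
C4: 2 σ bonds, plus two π bonds; 2 regions of electron density → sp.
C5 (2 σ bonds, plus two π bonds) has steric number 2: sp.
C6 — 2 σ bonds, plus two π bonds. Steric number 2, so sp.
C7: 2 σ bonds, plus two π bonds — 2 electron domains, sp.

C1 sp2, C2 sp2, C3 sp3, C4 sp, C5 sp, C6 sp, C7 sp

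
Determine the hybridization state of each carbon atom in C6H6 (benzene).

sp²

Every ring carbon has three σ bonds and contributes one p electron to the aromatic π system.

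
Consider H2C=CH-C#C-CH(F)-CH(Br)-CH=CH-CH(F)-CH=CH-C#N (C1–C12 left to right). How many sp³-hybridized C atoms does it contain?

3

C1: sp2
C2: sp2
C3: sp
C4: sp
C5: sp3 ✓
C6: sp3 ✓
C7: sp2
C8: sp2
C9: sp3 ✓
C10: sp2
C11: sp2
C12: sp
C5, C6, C9 → 3 sp3 carbons.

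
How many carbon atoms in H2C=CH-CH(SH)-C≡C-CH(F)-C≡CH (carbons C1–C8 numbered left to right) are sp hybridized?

4

C1: sp2
C2: sp2
C3: sp3
C4: sp ✓
C5: sp ✓
C6: sp3
C7: sp ✓
C8: sp ✓
C4, C5, C7, C8 → 4 sp carbons.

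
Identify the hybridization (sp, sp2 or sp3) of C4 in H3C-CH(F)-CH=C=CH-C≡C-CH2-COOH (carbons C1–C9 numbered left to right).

sp

C4 (2 σ bonds, plus two π bonds) has steric number 2: sp.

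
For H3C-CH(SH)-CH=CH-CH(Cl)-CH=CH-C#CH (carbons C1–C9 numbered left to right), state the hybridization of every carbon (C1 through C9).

C1 (4 σ bonds) has steric number 4: sp3.
C2 — 4 σ bonds. Steric number 4, so sp3.
C3 has 3 σ bonds, plus one π bond: steric number 3 → sp2.
C4: 3 σ bonds, plus one π bond — 3 electron domains, sp2.
C5 is sp3: 4 σ bonds, 4 electron-density regions.
C6: 3 σ bonds, plus one π bond; 3 regions of electron density → sp2.
C7: 3 σ bonds, plus one π bond — 3 electron domains, sp2.
C8 has 2 σ bonds, plus two π bonds: steric number 2 → sp.
C9: 2 σ bonds, plus two π bonds — 2 electron domains, sp.

C1 sp3, C2 sp3, C3 sp2, C4 sp2, C5 sp3, C6 sp2, C7 sp2, C8 sp, C9 sp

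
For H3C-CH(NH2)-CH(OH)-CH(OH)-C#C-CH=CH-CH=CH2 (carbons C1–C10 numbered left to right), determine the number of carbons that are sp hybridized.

C1: sp3
C2: sp3
C3: sp3
C4: sp3
C5: sp ✓
C6: sp ✓
C7: sp2
C8: sp2
C9: sp2
C10: sp2
C5, C6 → 2 sp carbons.

2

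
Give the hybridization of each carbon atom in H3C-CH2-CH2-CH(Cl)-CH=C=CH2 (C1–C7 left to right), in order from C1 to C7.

C1 sp3, C2 sp3, C3 sp3, C4 sp3, C5 sp2, C6 sp, C7 sp2

C1 is sp3: 4 σ bonds, 4 electron-density regions.
C2 is sp3: 4 σ bonds, 4 electron-density regions.
C3: 4 σ bonds; 4 regions of electron density → sp3.
C4: 4 σ bonds — 4 electron domains, sp3.
C5 (3 σ bonds, plus one π bond) has steric number 3: sp2.
C6: 2 σ bonds, plus two π bonds — 2 electron domains, sp.
C7: 3 σ bonds, plus one π bond; 3 regions of electron density → sp2.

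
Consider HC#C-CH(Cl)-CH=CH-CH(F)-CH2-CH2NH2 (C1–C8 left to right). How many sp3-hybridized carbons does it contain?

4

C1: sp
C2: sp
C3: sp3 ✓
C4: sp2
C5: sp2
C6: sp3 ✓
C7: sp3 ✓
C8: sp3 ✓
C3, C6, C7, C8 → 4 sp3 carbons.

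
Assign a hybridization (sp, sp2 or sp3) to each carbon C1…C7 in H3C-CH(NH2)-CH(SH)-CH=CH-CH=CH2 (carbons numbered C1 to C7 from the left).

C1 sp3, C2 sp3, C3 sp3, C4 sp2, C5 sp2, C6 sp2, C7 sp2

C1 — 4 σ bonds. Steric number 4, so sp3.
C2 is sp3: 4 σ bonds, 4 electron-density regions.
C3: 4 σ bonds — 4 electron domains, sp3.
C4: 3 σ bonds, plus one π bond; 3 regions of electron density → sp2.
C5: 3 σ bonds, plus one π bond; 3 regions of electron density → sp2.
C6 is sp2: 3 σ bonds, plus one π bond, 3 electron-density regions.
C7 (3 σ bonds, plus one π bond) has steric number 3: sp2.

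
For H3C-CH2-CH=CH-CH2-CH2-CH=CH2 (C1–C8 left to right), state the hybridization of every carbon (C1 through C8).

C1 sp3, C2 sp3, C3 sp2, C4 sp2, C5 sp3, C6 sp3, C7 sp2, C8 sp2

C1: 4 σ bonds; 4 regions of electron density → sp3.
C2: 4 σ bonds — 4 electron domains, sp3.
C3: 3 σ bonds, plus one π bond; 3 regions of electron density → sp2.
C4: 3 σ bonds, plus one π bond — 3 electron domains, sp2.
C5 carries 4 σ bonds, giving a steric number of 4, so it is sp3.
C6 is sp3: 4 σ bonds, 4 electron-density regions.
C7 (3 σ bonds, plus one π bond) has steric number 3: sp2.
C8: 3 σ bonds, plus one π bond; 3 regions of electron density → sp2.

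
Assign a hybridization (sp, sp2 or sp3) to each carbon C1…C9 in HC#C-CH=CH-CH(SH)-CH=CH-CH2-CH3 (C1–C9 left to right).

C1 sp, C2 sp, C3 sp2, C4 sp2, C5 sp3, C6 sp2, C7 sp2, C8 sp3, C9 sp3

C1 (2 σ bonds, plus two π bonds) has steric number 2: sp.
C2: 2 σ bonds, plus two π bonds; 2 regions of electron density → sp.
C3 (3 σ bonds, plus one π bond) has steric number 3: sp2.
C4 is sp2: 3 σ bonds, plus one π bond, 3 electron-density regions.
C5 is sp3: 4 σ bonds, 4 electron-density regions.
C6 — 3 σ bonds, plus one π bond. Steric number 3, so sp2.
C7 — 3 σ bonds, plus one π bond. Steric number 3, so sp2.
C8 — 4 σ bonds. Steric number 4, so sp3.
C9: 4 σ bonds; 4 regions of electron density → sp3.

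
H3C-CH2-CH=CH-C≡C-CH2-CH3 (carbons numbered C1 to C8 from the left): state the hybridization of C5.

C5 carries 2 σ bonds, plus two π bonds, giving a steric number of 2, so it is sp.

sp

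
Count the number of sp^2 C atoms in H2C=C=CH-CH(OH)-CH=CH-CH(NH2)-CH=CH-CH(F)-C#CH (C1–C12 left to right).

C1: sp2 ✓
C2: sp
C3: sp2 ✓
C4: sp3
C5: sp2 ✓
C6: sp2 ✓
C7: sp3
C8: sp2 ✓
C9: sp2 ✓
C10: sp3
C11: sp
C12: sp
C1, C3, C5, C6, C8, C9 → 6 sp2 carbons.

6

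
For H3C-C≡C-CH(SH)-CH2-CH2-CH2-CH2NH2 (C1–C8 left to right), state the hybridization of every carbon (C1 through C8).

C1: 4 σ bonds — 4 electron domains, sp3.
C2 (2 σ bonds, plus two π bonds) has steric number 2: sp.
C3 (2 σ bonds, plus two π bonds) has steric number 2: sp.
C4 carries 4 σ bonds, giving a steric number of 4, so it is sp3.
C5 is sp3: 4 σ bonds, 4 electron-density regions.
C6: 4 σ bonds — 4 electron domains, sp3.
C7 has 4 σ bonds: steric number 4 → sp3.
C8 is sp3: 4 σ bonds, 4 electron-density regions.

C1 sp3, C2 sp, C3 sp, C4 sp3, C5 sp3, C6 sp3, C7 sp3, C8 sp3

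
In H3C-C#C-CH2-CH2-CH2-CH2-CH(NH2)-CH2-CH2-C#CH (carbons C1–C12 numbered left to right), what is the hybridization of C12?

sp

C12: 2 σ bonds, plus two π bonds — 2 electron domains, sp.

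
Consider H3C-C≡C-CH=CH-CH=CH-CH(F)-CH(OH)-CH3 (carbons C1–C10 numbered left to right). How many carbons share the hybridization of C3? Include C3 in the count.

2

C3 is sp (two π bonds).
C1: sp3
C2: sp ✓
C3: sp ✓
C4: sp2
C5: sp2
C6: sp2
C7: sp2
C8: sp3
C9: sp3
C10: sp3
2 carbons are sp.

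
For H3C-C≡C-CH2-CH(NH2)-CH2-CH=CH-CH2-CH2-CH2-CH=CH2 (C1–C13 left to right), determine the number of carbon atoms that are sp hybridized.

2

C1: sp3
C2: sp ✓
C3: sp ✓
C4: sp3
C5: sp3
C6: sp3
C7: sp2
C8: sp2
C9: sp3
C10: sp3
C11: sp3
C12: sp2
C13: sp2
C2, C3 → 2 sp carbons.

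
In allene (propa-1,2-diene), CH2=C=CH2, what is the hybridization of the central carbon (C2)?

Two σ bonds and two π bonds (one to each neighbour) → sp.

sp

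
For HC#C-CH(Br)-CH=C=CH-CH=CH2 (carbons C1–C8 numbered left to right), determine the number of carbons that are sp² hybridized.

4

C1: sp
C2: sp
C3: sp3
C4: sp2 ✓
C5: sp
C6: sp2 ✓
C7: sp2 ✓
C8: sp2 ✓
C4, C6, C7, C8 → 4 sp2 carbons.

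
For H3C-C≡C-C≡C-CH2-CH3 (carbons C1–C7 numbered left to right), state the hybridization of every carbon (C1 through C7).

C1 is sp3: 4 σ bonds, 4 electron-density regions.
C2 carries 2 σ bonds, plus two π bonds, giving a steric number of 2, so it is sp.
C3 is sp: 2 σ bonds, plus two π bonds, 2 electron-density regions.
C4 carries 2 σ bonds, plus two π bonds, giving a steric number of 2, so it is sp.
C5 has 2 σ bonds, plus two π bonds: steric number 2 → sp.
C6 — 4 σ bonds. Steric number 4, so sp3.
C7: 4 σ bonds; 4 regions of electron density → sp3.

C1 sp3, C2 sp, C3 sp, C4 sp, C5 sp, C6 sp3, C7 sp3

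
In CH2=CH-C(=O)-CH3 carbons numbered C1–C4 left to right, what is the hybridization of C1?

sp2

C1: 3 σ bonds, plus one π bond — 3 electron domains, sp2.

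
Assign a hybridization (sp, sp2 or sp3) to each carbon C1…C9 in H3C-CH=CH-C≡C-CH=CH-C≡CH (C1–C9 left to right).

C1: 4 σ bonds; 4 regions of electron density → sp3.
C2 has 3 σ bonds, plus one π bond: steric number 3 → sp2.
C3: 3 σ bonds, plus one π bond; 3 regions of electron density → sp2.
C4 has 2 σ bonds, plus two π bonds: steric number 2 → sp.
C5: 2 σ bonds, plus two π bonds — 2 electron domains, sp.
C6 has 3 σ bonds, plus one π bond: steric number 3 → sp2.
C7 — 3 σ bonds, plus one π bond. Steric number 3, so sp2.
C8 has 2 σ bonds, plus two π bonds: steric number 2 → sp.
C9 — 2 σ bonds, plus two π bonds. Steric number 2, so sp.

C1 sp3, C2 sp2, C3 sp2, C4 sp, C5 sp, C6 sp2, C7 sp2, C8 sp, C9 sp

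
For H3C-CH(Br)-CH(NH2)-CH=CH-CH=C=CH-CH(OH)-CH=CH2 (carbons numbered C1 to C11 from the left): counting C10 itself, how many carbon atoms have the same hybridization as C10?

6

C10 is sp2 (one π bond).
C1: sp3
C2: sp3
C3: sp3
C4: sp2 ✓
C5: sp2 ✓
C6: sp2 ✓
C7: sp
C8: sp2 ✓
C9: sp3
C10: sp2 ✓
C11: sp2 ✓
6 carbons are sp2.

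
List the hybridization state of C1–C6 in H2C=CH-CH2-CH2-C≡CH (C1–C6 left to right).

C1 (3 σ bonds, plus one π bond) has steric number 3: sp2.
C2 has 3 σ bonds, plus one π bond: steric number 3 → sp2.
C3 has 4 σ bonds: steric number 4 → sp3.
C4: 4 σ bonds — 4 electron domains, sp3.
C5 is sp: 2 σ bonds, plus two π bonds, 2 electron-density regions.
C6 — 2 σ bonds, plus two π bonds. Steric number 2, so sp.

C1 sp2, C2 sp2, C3 sp3, C4 sp3, C5 sp, C6 sp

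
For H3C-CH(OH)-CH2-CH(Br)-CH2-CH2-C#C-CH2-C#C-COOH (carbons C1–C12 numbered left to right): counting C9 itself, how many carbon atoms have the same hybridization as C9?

7

C9 is sp3 (only σ bonds).
C1: sp3 ✓
C2: sp3 ✓
C3: sp3 ✓
C4: sp3 ✓
C5: sp3 ✓
C6: sp3 ✓
C7: sp
C8: sp
C9: sp3 ✓
C10: sp
C11: sp
C12: sp2
7 carbons are sp3.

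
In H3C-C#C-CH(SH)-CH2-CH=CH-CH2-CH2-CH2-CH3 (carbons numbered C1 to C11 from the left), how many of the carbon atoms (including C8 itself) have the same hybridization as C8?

7

C8 is sp3 (only σ bonds).
C1: sp3 ✓
C2: sp
C3: sp
C4: sp3 ✓
C5: sp3 ✓
C6: sp2
C7: sp2
C8: sp3 ✓
C9: sp3 ✓
C10: sp3 ✓
C11: sp3 ✓
7 carbons are sp3.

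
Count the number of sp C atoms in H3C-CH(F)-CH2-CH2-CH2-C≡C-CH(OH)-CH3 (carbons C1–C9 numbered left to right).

2

C1: sp3
C2: sp3
C3: sp3
C4: sp3
C5: sp3
C6: sp ✓
C7: sp ✓
C8: sp3
C9: sp3
C6, C7 → 2 sp carbons.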